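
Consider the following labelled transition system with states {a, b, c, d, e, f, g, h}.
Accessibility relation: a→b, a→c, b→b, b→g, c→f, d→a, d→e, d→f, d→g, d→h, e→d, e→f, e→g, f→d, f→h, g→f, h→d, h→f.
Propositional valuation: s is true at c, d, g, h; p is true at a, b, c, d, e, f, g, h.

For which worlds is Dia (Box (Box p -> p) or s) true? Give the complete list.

a, b, c, d, e, f, g, h

Let φ = Dia (Box (Box p -> p) or s). Evaluate φ at each world:
  a (successors {b, c}): φ is true.
  b (successors {b, g}): φ is true.
  c (successors {f}): φ is true.
  d (successors {a, e, f, g, h}): φ is true.
  e (successors {d, f, g}): φ is true.
  f (successors {d, h}): φ is true.
  g (successors {f}): φ is true.
  h (successors {d, f}): φ is true.
For instance, at b:
  At b: Dia (Box (Box p -> p) or s) requires Box (Box p -> p) or s at some successor in {b, g}.
    Box (Box p -> p) or s holds at b, so Dia (Box (Box p -> p) or s) is true at b.
      At b: Box (Box p -> p) is true, s is false, so Box (Box p -> p) or s is true.
Satisfying worlds: {a, b, c, d, e, f, g, h}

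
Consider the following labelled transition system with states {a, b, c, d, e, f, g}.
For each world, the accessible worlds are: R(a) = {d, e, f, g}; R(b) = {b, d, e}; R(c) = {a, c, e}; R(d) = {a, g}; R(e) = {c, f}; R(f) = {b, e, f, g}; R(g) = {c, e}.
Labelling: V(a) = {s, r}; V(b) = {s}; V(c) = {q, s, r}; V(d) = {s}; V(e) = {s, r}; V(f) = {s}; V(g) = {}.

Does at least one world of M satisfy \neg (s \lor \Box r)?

No

Let φ = \neg (s \lor \Box r). Evaluate φ at each world:
  a (successors {d, e, f, g}): φ is false.
  b (successors {b, d, e}): φ is false.
  c (successors {a, c, e}): φ is false.
  d (successors {a, g}): φ is false.
  e (successors {c, f}): φ is false.
  f (successors {b, e, f, g}): φ is false.
  g (successors {c, e}): φ is false.
For instance, at g:
  At g: s \lor \Box r is true, so \neg (s \lor \Box r) is false.
    At g: s is false, \Box r is true, so s \lor \Box r is true.
      At g: \Box r requires r at every successor {c, e}.
        At c: r is true.
        At e: r is true.
      So \Box r is true at g.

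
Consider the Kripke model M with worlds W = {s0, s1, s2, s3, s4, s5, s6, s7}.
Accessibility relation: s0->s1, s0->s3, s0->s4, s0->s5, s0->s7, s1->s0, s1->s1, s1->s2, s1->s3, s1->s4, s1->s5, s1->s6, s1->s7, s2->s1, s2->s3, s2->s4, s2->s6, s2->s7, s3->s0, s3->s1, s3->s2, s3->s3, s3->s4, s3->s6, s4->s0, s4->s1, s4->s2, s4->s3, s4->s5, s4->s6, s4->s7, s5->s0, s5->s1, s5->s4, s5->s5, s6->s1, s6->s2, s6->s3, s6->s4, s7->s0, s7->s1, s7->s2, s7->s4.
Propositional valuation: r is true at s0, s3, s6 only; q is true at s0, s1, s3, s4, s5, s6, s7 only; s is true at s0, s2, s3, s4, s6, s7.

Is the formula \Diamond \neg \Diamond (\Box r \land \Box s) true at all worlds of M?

Let φ = \Diamond \neg \Diamond (\Box r \land \Box s). Evaluate φ at each world:
  s0 (successors {s1, s3, s4, s5, s7}): φ is true.
  s1 (successors {s0, s1, s2, s3, s4, s5, s6, s7}): φ is true.
  s2 (successors {s1, s3, s4, s6, s7}): φ is true.
  s3 (successors {s0, s1, s2, s3, s4, s6}): φ is true.
  s4 (successors {s0, s1, s2, s3, s5, s6, s7}): φ is true.
  s5 (successors {s0, s1, s4, s5}): φ is true.
  s6 (successors {s1, s2, s3, s4}): φ is true.
  s7 (successors {s0, s1, s2, s4}): φ is true.
For instance, at s2:
  At s2: \Diamond \neg \Diamond (\Box r \land \Box s) requires \neg \Diamond (\Box r \land \Box s) at some successor in {s1, s3, s4, s6, s7}.
    \neg \Diamond (\Box r \land \Box s) holds at s1, so \Diamond \neg \Diamond (\Box r \land \Box s) is true at s2.
      At s1: \Diamond (\Box r \land \Box s) is false, so \neg \Diamond (\Box r \land \Box s) is true.

Yes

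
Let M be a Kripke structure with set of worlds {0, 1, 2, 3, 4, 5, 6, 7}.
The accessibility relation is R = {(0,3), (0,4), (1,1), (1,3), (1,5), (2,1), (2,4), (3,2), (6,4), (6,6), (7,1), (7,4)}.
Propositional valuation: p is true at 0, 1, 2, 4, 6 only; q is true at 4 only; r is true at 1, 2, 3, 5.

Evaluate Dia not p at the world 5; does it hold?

Recall that Dia ψ holds at a world iff ψ holds at some accessible world.
At 5: no accessible worlds, so Dia not p is false.

No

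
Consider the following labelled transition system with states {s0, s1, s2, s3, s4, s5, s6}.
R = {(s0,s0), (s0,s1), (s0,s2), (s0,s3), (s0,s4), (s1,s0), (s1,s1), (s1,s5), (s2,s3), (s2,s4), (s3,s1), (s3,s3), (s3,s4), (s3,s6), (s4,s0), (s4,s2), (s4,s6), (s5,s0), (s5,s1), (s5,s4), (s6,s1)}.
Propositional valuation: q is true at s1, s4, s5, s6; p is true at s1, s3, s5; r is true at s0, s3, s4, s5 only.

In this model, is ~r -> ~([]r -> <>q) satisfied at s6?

At s6: ~r is true, ~([]r -> <>q) is false, so ~r -> ~([]r -> <>q) is false.
  At s6: []r -> <>q is true, so ~([]r -> <>q) is false.
    At s6: []r is false, <>q is true, so []r -> <>q is true.
      At s6: []r requires r at every successor {s1}.
        r fails at s1, so []r is false at s6.
      At s6: <>q requires q at some successor in {s1}.
        q holds at s1, so <>q is true at s6.

No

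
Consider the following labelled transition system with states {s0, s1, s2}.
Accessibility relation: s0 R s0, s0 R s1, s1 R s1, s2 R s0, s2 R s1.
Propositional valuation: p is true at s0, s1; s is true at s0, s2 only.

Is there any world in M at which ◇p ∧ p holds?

Yes

Let φ = ◇p ∧ p. Evaluate φ at each world:
  s0 (successors {s0, s1}): φ is true.
  s1 (successors {s1}): φ is true.
  s2 (successors {s0, s1}): φ is false.
Detail at s0 (witness):
  At s0: ◇p is true, p is true, so ◇p ∧ p is true.
    At s0: ◇p requires p at some successor in {s0, s1}.
      p holds at s0, so ◇p is true at s0.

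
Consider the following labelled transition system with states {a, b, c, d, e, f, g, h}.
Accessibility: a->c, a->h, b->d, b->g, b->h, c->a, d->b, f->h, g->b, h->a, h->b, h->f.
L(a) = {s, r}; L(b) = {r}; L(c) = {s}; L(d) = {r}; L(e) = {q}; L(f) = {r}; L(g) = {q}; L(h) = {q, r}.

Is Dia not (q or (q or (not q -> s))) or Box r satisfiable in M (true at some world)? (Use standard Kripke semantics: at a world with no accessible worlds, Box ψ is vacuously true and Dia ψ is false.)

Let φ = Dia not (q or (q or (not q -> s))) or Box r. Evaluate φ at each world:
  a (successors {c, h}): φ is false.
  b (successors {d, g, h}): φ is true.
  c (successors {a}): φ is true.
  d (successors {b}): φ is true.
  e (successors ∅): φ is true.
  f (successors {h}): φ is true.
  g (successors {b}): φ is true.
  h (successors {a, b, f}): φ is true.
Detail at b (witness):
  At b: Dia not (q or (q or (not q -> s))) is true, Box r is false, so Dia not (q or (q or (not q -> s))) or Box r is true.
    At b: Dia not (q or (q or (not q -> s))) requires not (q or (q or (not q -> s))) at some successor in {d, g, h}.
      not (q or (q or (not q -> s))) holds at d, so Dia not (q or (q or (not q -> s))) is true at b.
    At b: Box r requires r at every successor {d, g, h}.
      r fails at g, so Box r is false at b.

Yes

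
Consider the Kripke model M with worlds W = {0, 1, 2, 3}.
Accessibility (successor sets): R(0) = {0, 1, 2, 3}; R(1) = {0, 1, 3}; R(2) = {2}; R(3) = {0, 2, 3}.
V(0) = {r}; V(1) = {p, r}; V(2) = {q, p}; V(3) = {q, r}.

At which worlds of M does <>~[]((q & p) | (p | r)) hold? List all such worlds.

Let φ = <>~[]((q & p) | (p | r)). Evaluate φ at each world:
  0 (successors {0, 1, 2, 3}): φ is false.
  1 (successors {0, 1, 3}): φ is false.
  2 (successors {2}): φ is false.
  3 (successors {0, 2, 3}): φ is false.
For instance, at 1:
  At 1: <>~[]((q & p) | (p | r)) requires ~[]((q & p) | (p | r)) at some successor in {0, 1, 3}.
    At 0: ~[]((q & p) | (p | r)) is false.
    At 1: ~[]((q & p) | (p | r)) is false.
    At 3: ~[]((q & p) | (p | r)) is false.
  So <>~[]((q & p) | (p | r)) is false at 1.
Satisfying worlds: none.

none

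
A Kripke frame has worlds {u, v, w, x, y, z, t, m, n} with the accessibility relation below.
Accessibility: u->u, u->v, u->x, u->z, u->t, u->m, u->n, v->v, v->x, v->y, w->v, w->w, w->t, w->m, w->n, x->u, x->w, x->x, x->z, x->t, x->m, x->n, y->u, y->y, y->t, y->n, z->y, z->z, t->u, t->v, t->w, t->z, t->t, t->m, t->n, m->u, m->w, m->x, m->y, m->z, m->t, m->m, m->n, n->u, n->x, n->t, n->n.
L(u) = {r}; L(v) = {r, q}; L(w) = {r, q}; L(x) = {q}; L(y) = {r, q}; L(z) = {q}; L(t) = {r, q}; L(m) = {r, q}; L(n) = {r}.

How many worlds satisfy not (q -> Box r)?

Recall that Box ψ holds at a world iff ψ holds at every accessible world, and Dia ψ holds iff ψ holds at some accessible world.
Let φ = not (q -> Box r). Evaluate φ at each world:
  u (successors {u, v, x, z, t, m, n}): φ is false.
  v (successors {v, x, y}): φ is true.
  w (successors {v, w, t, m, n}): φ is false.
  x (successors {u, w, x, z, t, m, n}): φ is true.
  y (successors {u, y, t, n}): φ is false.
  z (successors {y, z}): φ is true.
  t (successors {u, v, w, z, t, m, n}): φ is true.
  m (successors {u, w, x, y, z, t, m, n}): φ is true.
  n (successors {u, x, t, n}): φ is false.
For instance, at w:
  At w: q -> Box r is true, so not (q -> Box r) is false.
    At w: q is true, Box r is true, so q -> Box r is true.
      At w: Box r requires r at every successor {v, w, t, m, n}.
        At v: r is true.
        At w: r is true.
        At t: r is true.
        At m: r is true.
        At n: r is true.
      So Box r is true at w.
Satisfying worlds: {v, x, z, t, m}

5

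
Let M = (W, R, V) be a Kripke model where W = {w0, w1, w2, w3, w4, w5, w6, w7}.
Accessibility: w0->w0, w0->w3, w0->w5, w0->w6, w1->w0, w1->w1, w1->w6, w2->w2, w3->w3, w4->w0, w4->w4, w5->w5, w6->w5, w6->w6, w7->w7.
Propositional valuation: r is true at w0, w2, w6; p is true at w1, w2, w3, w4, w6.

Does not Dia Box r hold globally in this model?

No

Recall that Box ψ holds at a world iff ψ holds at every accessible world, and Dia ψ holds iff ψ holds at some accessible world.
Let φ = not Dia Box r. Evaluate φ at each world:
  w0 (successors {w0, w3, w5, w6}): φ is true.
  w1 (successors {w0, w1, w6}): φ is true.
  w2 (successors {w2}): φ is false.
  w3 (successors {w3}): φ is true.
  w4 (successors {w0, w4}): φ is true.
  w5 (successors {w5}): φ is true.
  w6 (successors {w5, w6}): φ is true.
  w7 (successors {w7}): φ is true.
Detail at w2 (counterexample):
  At w2: Dia Box r is true, so not Dia Box r is false.
    At w2: Dia Box r requires Box r at some successor in {w2}.
      Box r holds at w2, so Dia Box r is true at w2.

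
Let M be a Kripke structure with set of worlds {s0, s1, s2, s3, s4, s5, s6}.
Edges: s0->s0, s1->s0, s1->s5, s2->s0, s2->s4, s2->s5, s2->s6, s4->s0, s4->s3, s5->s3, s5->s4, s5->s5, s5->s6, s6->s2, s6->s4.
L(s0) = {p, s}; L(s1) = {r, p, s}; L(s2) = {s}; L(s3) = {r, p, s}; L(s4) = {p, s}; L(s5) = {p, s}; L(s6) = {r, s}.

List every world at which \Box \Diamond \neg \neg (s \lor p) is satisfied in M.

Let φ = \Box \Diamond \neg \neg (s \lor p). Evaluate φ at each world:
  s0 (successors {s0}): φ is true.
  s1 (successors {s0, s5}): φ is true.
  s2 (successors {s0, s4, s5, s6}): φ is true.
  s3 (successors ∅): φ is true.
  s4 (successors {s0, s3}): φ is false.
  s5 (successors {s3, s4, s5, s6}): φ is false.
  s6 (successors {s2, s4}): φ is true.
For instance, at s5:
  At s5: \Box \Diamond \neg \neg (s \lor p) requires \Diamond \neg \neg (s \lor p) at every successor {s3, s4, s5, s6}.
    \Diamond \neg \neg (s \lor p) fails at s3, so \Box \Diamond \neg \neg (s \lor p) is false at s5.
      At s3: no accessible worlds, so \Diamond \neg \neg (s \lor p) is false.
Satisfying worlds: {s0, s1, s2, s3, s6}

s0, s1, s2, s3, s6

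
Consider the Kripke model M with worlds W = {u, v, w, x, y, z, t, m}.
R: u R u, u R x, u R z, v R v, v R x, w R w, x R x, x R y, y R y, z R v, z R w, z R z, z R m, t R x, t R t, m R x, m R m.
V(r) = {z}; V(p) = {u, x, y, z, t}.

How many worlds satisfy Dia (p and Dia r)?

2

Let φ = Dia (p and Dia r). Evaluate φ at each world:
  u (successors {u, x, z}): φ is true.
  v (successors {v, x}): φ is false.
  w (successors {w}): φ is false.
  x (successors {x, y}): φ is false.
  y (successors {y}): φ is false.
  z (successors {v, w, z, m}): φ is true.
  t (successors {x, t}): φ is false.
  m (successors {x, m}): φ is false.
For instance, at z:
  At z: Dia (p and Dia r) requires p and Dia r at some successor in {v, w, z, m}.
    p and Dia r holds at z, so Dia (p and Dia r) is true at z.
      At z: p is true, Dia r is true, so p and Dia r is true.
Satisfying worlds: {u, z}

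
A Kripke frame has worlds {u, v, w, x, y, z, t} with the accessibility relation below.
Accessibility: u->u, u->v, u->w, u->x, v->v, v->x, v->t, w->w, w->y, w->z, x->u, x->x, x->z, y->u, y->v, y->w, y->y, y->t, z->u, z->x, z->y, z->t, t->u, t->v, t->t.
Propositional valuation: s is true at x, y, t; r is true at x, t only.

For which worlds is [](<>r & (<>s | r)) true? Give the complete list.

Recall that []ψ holds at a world iff ψ holds at every accessible world, and <>ψ holds iff ψ holds at some accessible world.
Let φ = [](<>r & (<>s | r)). Evaluate φ at each world:
  u (successors {u, v, w, x}): φ is false.
  v (successors {v, x, t}): φ is true.
  w (successors {w, y, z}): φ is false.
  x (successors {u, x, z}): φ is true.
  y (successors {u, v, w, y, t}): φ is false.
  z (successors {u, x, y, t}): φ is true.
  t (successors {u, v, t}): φ is true.
For instance, at y:
  At y: [](<>r & (<>s | r)) requires <>r & (<>s | r) at every successor {u, v, w, y, t}.
    <>r & (<>s | r) fails at w, so [](<>r & (<>s | r)) is false at y.
      At w: <>r is false, <>s | r is true, so <>r & (<>s | r) is false.
Satisfying worlds: {v, x, z, t}

v, x, z, t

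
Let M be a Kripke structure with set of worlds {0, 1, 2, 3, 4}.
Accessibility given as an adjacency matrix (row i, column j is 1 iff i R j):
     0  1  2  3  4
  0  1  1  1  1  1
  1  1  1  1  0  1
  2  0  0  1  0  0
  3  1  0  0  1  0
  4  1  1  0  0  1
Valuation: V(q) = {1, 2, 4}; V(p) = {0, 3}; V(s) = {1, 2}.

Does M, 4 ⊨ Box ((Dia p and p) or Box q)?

At 4: Box ((Dia p and p) or Box q) requires (Dia p and p) or Box q at every successor {0, 1, 4}.
  (Dia p and p) or Box q fails at 1, so Box ((Dia p and p) or Box q) is false at 4.
    At 1: Dia p and p is false, Box q is false, so (Dia p and p) or Box q is false.
      At 1: Dia p is true, p is false, so Dia p and p is false.
      At 1: Box q requires q at every successor {0, 1, 2, 4}.
        q fails at 0, so Box q is false at 1.

No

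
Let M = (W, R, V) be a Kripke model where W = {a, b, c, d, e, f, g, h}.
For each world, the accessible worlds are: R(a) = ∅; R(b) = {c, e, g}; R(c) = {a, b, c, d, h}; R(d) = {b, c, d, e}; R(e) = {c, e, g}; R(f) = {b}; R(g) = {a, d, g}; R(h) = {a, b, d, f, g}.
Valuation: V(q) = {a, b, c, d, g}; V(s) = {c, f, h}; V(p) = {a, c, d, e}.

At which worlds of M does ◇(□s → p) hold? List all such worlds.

Let φ = ◇(□s → p). Evaluate φ at each world:
  a (successors ∅): φ is false.
  b (successors {c, e, g}): φ is true.
  c (successors {a, b, c, d, h}): φ is true.
  d (successors {b, c, d, e}): φ is true.
  e (successors {c, e, g}): φ is true.
  f (successors {b}): φ is true.
  g (successors {a, d, g}): φ is true.
  h (successors {a, b, d, f, g}): φ is true.
For instance, at c:
  At c: ◇(□s → p) requires □s → p at some successor in {a, b, c, d, h}.
    □s → p holds at a, so ◇(□s → p) is true at c.
      At a: □s is true, p is true, so □s → p is true.
Satisfying worlds: {b, c, d, e, f, g, h}

b, c, d, e, f, g, h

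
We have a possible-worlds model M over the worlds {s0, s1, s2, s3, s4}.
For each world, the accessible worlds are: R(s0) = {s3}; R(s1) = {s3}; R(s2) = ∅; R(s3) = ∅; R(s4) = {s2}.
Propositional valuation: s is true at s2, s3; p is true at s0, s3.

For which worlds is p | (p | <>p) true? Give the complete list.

Let φ = p | (p | <>p). Evaluate φ at each world:
  s0 (successors {s3}): φ is true.
  s1 (successors {s3}): φ is true.
  s2 (successors ∅): φ is false.
  s3 (successors ∅): φ is true.
  s4 (successors {s2}): φ is false.
For instance, at s1:
  At s1: p is false, p | <>p is true, so p | (p | <>p) is true.
    At s1: p is false, <>p is true, so p | <>p is true.
      At s1: <>p requires p at some successor in {s3}.
        p holds at s3, so <>p is true at s1.
Satisfying worlds: {s0, s1, s3}

s0, s1, s3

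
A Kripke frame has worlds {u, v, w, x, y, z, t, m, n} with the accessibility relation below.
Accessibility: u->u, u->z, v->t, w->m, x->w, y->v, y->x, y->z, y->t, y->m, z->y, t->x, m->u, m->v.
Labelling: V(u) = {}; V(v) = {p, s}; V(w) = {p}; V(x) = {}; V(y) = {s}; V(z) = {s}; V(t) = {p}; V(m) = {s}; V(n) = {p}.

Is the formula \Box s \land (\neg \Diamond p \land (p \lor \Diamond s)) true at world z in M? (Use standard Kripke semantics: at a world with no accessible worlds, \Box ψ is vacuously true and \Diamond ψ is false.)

At z: \Box s is true, \neg \Diamond p \land (p \lor \Diamond s) is true, so \Box s \land (\neg \Diamond p \land (p \lor \Diamond s)) is true.
  At z: \Box s requires s at every successor {y}.
    At y: s is true.
  So \Box s is true at z.
  At z: \neg \Diamond p is true, p \lor \Diamond s is true, so \neg \Diamond p \land (p \lor \Diamond s) is true.
    At z: \Diamond p is false, so \neg \Diamond p is true.
      At z: \Diamond p requires p at some successor in {y}.
        At y: p is false.
      So \Diamond p is false at z.
    At z: p is false, \Diamond s is true, so p \lor \Diamond s is true.
      At z: \Diamond s requires s at some successor in {y}.
        s holds at y, so \Diamond s is true at z.

Yes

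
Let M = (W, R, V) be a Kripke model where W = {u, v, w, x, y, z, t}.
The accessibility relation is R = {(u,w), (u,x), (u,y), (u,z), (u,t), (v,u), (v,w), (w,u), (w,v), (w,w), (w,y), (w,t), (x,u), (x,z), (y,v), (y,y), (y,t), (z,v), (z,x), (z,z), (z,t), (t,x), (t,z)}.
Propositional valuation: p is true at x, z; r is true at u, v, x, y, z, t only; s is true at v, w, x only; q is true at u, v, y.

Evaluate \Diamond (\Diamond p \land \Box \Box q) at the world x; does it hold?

No

Recall that \Box ψ holds at a world iff ψ holds at every accessible world, and \Diamond ψ holds iff ψ holds at some accessible world.
At x: \Diamond (\Diamond p \land \Box \Box q) requires \Diamond p \land \Box \Box q at some successor in {u, z}.
  At u: \Diamond p \land \Box \Box q is false.
  At z: \Diamond p \land \Box \Box q is false.
So \Diamond (\Diamond p \land \Box \Box q) is false at x.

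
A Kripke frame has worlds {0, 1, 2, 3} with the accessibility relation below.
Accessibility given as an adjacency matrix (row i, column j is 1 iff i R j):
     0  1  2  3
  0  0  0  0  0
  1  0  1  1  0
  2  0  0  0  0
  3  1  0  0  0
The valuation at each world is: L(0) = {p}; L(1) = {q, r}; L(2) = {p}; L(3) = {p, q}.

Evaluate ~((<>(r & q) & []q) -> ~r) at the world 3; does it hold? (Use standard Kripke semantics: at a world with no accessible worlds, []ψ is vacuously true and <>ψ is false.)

No

At 3: (<>(r & q) & []q) -> ~r is true, so ~((<>(r & q) & []q) -> ~r) is false.
  At 3: <>(r & q) & []q is false, ~r is true, so (<>(r & q) & []q) -> ~r is true.
    At 3: <>(r & q) is false, []q is false, so <>(r & q) & []q is false.
      At 3: <>(r & q) requires r & q at some successor in {0}.
        At 0: r & q is false.
      So <>(r & q) is false at 3.
      At 3: []q requires q at every successor {0}.
        q fails at 0, so []q is false at 3.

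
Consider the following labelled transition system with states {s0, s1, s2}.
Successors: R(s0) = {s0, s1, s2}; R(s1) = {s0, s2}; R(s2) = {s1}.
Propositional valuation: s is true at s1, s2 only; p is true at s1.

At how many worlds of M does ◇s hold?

Let φ = ◇s. Evaluate φ at each world:
  s0 (successors {s0, s1, s2}): φ is true.
  s1 (successors {s0, s2}): φ is true.
  s2 (successors {s1}): φ is true.
For instance, at s0:
  At s0: ◇s requires s at some successor in {s0, s1, s2}.
    s holds at s1, so ◇s is true at s0.
Satisfying worlds: {s0, s1, s2}

3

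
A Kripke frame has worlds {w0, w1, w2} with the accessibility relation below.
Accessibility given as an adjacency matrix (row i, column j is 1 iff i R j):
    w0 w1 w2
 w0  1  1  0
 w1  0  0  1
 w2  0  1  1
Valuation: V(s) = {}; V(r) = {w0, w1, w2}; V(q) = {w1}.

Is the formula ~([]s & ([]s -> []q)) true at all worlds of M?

Let φ = ~([]s & ([]s -> []q)). Evaluate φ at each world:
  w0 (successors {w0, w1}): φ is true.
  w1 (successors {w2}): φ is true.
  w2 (successors {w1, w2}): φ is true.
For instance, at w2:
  At w2: []s & ([]s -> []q) is false, so ~([]s & ([]s -> []q)) is true.
    At w2: []s is false, []s -> []q is true, so []s & ([]s -> []q) is false.
      At w2: []s requires s at every successor {w1, w2}.
        s fails at w1, so []s is false at w2.
      At w2: []s is false, []q is false, so []s -> []q is true.

Yes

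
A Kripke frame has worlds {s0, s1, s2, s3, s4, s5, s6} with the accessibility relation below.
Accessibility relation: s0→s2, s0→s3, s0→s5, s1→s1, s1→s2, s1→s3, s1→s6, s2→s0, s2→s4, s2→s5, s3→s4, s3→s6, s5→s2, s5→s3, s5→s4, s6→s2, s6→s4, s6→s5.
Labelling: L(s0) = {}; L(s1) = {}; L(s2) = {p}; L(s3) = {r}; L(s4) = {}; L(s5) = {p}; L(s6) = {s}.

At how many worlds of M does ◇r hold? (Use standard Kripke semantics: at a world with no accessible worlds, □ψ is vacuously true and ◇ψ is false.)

3

Recall that ◇ψ holds at a world iff ψ holds at some accessible world.
Let φ = ◇r. Evaluate φ at each world:
  s0 (successors {s2, s3, s5}): φ is true.
  s1 (successors {s1, s2, s3, s6}): φ is true.
  s2 (successors {s0, s4, s5}): φ is false.
  s3 (successors {s4, s6}): φ is false.
  s4 (successors ∅): φ is false.
  s5 (successors {s2, s3, s4}): φ is true.
  s6 (successors {s2, s4, s5}): φ is false.
For instance, at s6:
  At s6: ◇r requires r at some successor in {s2, s4, s5}.
    At s2: r is false.
    At s4: r is false.
    At s5: r is false.
  So ◇r is false at s6.
Satisfying worlds: {s0, s1, s5}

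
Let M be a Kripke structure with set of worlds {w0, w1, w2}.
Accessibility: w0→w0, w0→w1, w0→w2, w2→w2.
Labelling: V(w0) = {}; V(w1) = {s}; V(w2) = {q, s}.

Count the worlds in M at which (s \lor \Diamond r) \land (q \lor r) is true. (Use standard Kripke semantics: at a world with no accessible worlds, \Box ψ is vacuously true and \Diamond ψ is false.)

Recall that \Diamond ψ holds at a world iff ψ holds at some accessible world.
Let φ = (s \lor \Diamond r) \land (q \lor r). Evaluate φ at each world:
  w0 (successors {w0, w1, w2}): φ is false.
  w1 (successors ∅): φ is false.
  w2 (successors {w2}): φ is true.
For instance, at w0:
  At w0: s \lor \Diamond r is false, q \lor r is false, so (s \lor \Diamond r) \land (q \lor r) is false.
    At w0: s is false, \Diamond r is false, so s \lor \Diamond r is false.
      At w0: \Diamond r requires r at some successor in {w0, w1, w2}.
        At w0: r is false.
        At w1: r is false.
        At w2: r is false.
      So \Diamond r is false at w0.
Satisfying worlds: {w2}

1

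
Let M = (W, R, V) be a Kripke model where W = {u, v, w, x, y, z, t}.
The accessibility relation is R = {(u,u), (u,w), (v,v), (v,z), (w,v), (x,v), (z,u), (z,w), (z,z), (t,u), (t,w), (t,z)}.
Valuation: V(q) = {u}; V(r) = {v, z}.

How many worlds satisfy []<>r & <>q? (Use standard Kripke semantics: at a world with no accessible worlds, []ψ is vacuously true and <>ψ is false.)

Let φ = []<>r & <>q. Evaluate φ at each world:
  u (successors {u, w}): φ is false.
  v (successors {v, z}): φ is false.
  w (successors {v}): φ is false.
  x (successors {v}): φ is false.
  y (successors ∅): φ is false.
  z (successors {u, w, z}): φ is false.
  t (successors {u, w, z}): φ is false.
For instance, at w:
  At w: []<>r is true, <>q is false, so []<>r & <>q is false.
    At w: []<>r requires <>r at every successor {v}.
      At v: <>r is true.
    So []<>r is true at w.
    At w: <>q requires q at some successor in {v}.
      At v: q is false.
    So <>q is false at w.
Satisfying worlds: none.

0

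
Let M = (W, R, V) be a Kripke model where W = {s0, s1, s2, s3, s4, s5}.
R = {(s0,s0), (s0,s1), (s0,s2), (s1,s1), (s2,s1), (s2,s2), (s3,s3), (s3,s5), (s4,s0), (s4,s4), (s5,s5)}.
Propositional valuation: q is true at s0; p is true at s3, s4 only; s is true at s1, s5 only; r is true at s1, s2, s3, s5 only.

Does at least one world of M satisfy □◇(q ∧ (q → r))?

Let φ = □◇(q ∧ (q → r)). Evaluate φ at each world:
  s0 (successors {s0, s1, s2}): φ is false.
  s1 (successors {s1}): φ is false.
  s2 (successors {s1, s2}): φ is false.
  s3 (successors {s3, s5}): φ is false.
  s4 (successors {s0, s4}): φ is false.
  s5 (successors {s5}): φ is false.
For instance, at s1:
  At s1: □◇(q ∧ (q → r)) requires ◇(q ∧ (q → r)) at every successor {s1}.
    ◇(q ∧ (q → r)) fails at s1, so □◇(q ∧ (q → r)) is false at s1.
      At s1: ◇(q ∧ (q → r)) requires q ∧ (q → r) at some successor in {s1}.
        At s1: q ∧ (q → r) is false.
      So ◇(q ∧ (q → r)) is false at s1.

No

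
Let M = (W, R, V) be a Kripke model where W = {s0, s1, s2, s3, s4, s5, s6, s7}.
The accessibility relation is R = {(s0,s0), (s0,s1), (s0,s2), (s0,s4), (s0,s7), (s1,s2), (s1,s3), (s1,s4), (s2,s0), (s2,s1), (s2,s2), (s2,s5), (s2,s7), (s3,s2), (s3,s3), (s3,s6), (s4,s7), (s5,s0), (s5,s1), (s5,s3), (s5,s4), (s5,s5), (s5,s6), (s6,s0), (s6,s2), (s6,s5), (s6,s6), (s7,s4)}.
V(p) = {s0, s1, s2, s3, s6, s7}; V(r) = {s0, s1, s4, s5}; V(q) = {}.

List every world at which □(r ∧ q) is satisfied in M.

none

Recall that □ψ holds at a world iff ψ holds at every accessible world, and ◇ψ holds iff ψ holds at some accessible world.
Let φ = □(r ∧ q). Evaluate φ at each world:
  s0 (successors {s0, s1, s2, s4, s7}): φ is false.
  s1 (successors {s2, s3, s4}): φ is false.
  s2 (successors {s0, s1, s2, s5, s7}): φ is false.
  s3 (successors {s2, s3, s6}): φ is false.
  s4 (successors {s7}): φ is false.
  s5 (successors {s0, s1, s3, s4, s5, s6}): φ is false.
  s6 (successors {s0, s2, s5, s6}): φ is false.
  s7 (successors {s4}): φ is false.
For instance, at s7:
  At s7: □(r ∧ q) requires r ∧ q at every successor {s4}.
    r ∧ q fails at s4, so □(r ∧ q) is false at s7.
Satisfying worlds: none.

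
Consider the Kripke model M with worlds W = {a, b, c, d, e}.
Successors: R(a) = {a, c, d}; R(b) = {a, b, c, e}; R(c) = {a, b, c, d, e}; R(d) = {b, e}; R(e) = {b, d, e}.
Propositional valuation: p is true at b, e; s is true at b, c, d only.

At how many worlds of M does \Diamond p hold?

4

Let φ = \Diamond p. Evaluate φ at each world:
  a (successors {a, c, d}): φ is false.
  b (successors {a, b, c, e}): φ is true.
  c (successors {a, b, c, d, e}): φ is true.
  d (successors {b, e}): φ is true.
  e (successors {b, d, e}): φ is true.
For instance, at b:
  At b: \Diamond p requires p at some successor in {a, b, c, e}.
    p holds at b, so \Diamond p is true at b.
Satisfying worlds: {b, c, d, e}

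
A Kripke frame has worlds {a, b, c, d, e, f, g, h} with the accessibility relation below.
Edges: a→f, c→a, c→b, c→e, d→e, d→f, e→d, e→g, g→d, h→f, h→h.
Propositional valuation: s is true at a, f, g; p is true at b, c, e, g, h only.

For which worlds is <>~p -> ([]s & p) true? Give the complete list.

b, f

Recall that []ψ holds at a world iff ψ holds at every accessible world, and <>ψ holds iff ψ holds at some accessible world.
Let φ = <>~p -> ([]s & p). Evaluate φ at each world:
  a (successors {f}): φ is false.
  b (successors ∅): φ is true.
  c (successors {a, b, e}): φ is false.
  d (successors {e, f}): φ is false.
  e (successors {d, g}): φ is false.
  f (successors ∅): φ is true.
  g (successors {d}): φ is false.
  h (successors {f, h}): φ is false.
For instance, at e:
  At e: <>~p is true, []s & p is false, so <>~p -> ([]s & p) is false.
    At e: <>~p requires ~p at some successor in {d, g}.
      ~p holds at d, so <>~p is true at e.
    At e: []s is false, p is true, so []s & p is false.
      At e: []s requires s at every successor {d, g}.
        s fails at d, so []s is false at e.
Satisfying worlds: {b, f}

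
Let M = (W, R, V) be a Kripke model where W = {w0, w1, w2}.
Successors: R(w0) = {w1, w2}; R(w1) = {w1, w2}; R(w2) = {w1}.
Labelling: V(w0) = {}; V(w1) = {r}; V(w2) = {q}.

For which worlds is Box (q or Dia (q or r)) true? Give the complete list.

Let φ = Box (q or Dia (q or r)). Evaluate φ at each world:
  w0 (successors {w1, w2}): φ is true.
  w1 (successors {w1, w2}): φ is true.
  w2 (successors {w1}): φ is true.
For instance, at w2:
  At w2: Box (q or Dia (q or r)) requires q or Dia (q or r) at every successor {w1}.
      At w1: q is false, Dia (q or r) is true, so q or Dia (q or r) is true.
  So Box (q or Dia (q or r)) is true at w2.
Satisfying worlds: {w0, w1, w2}

w0, w1, w2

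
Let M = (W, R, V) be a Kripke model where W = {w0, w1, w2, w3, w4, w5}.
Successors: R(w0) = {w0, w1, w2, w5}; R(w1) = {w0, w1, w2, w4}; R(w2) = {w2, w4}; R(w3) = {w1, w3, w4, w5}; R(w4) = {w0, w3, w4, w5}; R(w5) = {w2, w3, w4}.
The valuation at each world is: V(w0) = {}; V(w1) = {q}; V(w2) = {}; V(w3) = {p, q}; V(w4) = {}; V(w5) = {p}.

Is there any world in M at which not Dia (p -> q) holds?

No

Let φ = not Dia (p -> q). Evaluate φ at each world:
  w0 (successors {w0, w1, w2, w5}): φ is false.
  w1 (successors {w0, w1, w2, w4}): φ is false.
  w2 (successors {w2, w4}): φ is false.
  w3 (successors {w1, w3, w4, w5}): φ is false.
  w4 (successors {w0, w3, w4, w5}): φ is false.
  w5 (successors {w2, w3, w4}): φ is false.
For instance, at w4:
  At w4: Dia (p -> q) is true, so not Dia (p -> q) is false.
    At w4: Dia (p -> q) requires p -> q at some successor in {w0, w3, w4, w5}.
      p -> q holds at w0, so Dia (p -> q) is true at w4.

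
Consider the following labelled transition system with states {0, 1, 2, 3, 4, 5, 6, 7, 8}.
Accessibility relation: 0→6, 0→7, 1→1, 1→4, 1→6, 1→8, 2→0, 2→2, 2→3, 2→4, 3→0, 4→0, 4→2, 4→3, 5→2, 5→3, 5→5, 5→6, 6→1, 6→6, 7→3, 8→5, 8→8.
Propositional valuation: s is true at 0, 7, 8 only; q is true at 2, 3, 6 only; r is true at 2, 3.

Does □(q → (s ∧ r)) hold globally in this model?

No

Recall that □ψ holds at a world iff ψ holds at every accessible world, and ◇ψ holds iff ψ holds at some accessible world.
Let φ = □(q → (s ∧ r)). Evaluate φ at each world:
  0 (successors {6, 7}): φ is false.
  1 (successors {1, 4, 6, 8}): φ is false.
  2 (successors {0, 2, 3, 4}): φ is false.
  3 (successors {0}): φ is true.
  4 (successors {0, 2, 3}): φ is false.
  5 (successors {2, 3, 5, 6}): φ is false.
  6 (successors {1, 6}): φ is false.
  7 (successors {3}): φ is false.
  8 (successors {5, 8}): φ is true.
Detail at 0 (counterexample):
  At 0: □(q → (s ∧ r)) requires q → (s ∧ r) at every successor {6, 7}.
    q → (s ∧ r) fails at 6, so □(q → (s ∧ r)) is false at 0.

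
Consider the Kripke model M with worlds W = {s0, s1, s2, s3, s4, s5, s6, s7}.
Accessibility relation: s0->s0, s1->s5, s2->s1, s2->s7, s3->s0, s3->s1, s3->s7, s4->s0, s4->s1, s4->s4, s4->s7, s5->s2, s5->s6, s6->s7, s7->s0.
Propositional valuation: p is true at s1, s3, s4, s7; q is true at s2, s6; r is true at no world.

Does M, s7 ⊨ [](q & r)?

At s7: [](q & r) requires q & r at every successor {s0}.
  q & r fails at s0, so [](q & r) is false at s7.

No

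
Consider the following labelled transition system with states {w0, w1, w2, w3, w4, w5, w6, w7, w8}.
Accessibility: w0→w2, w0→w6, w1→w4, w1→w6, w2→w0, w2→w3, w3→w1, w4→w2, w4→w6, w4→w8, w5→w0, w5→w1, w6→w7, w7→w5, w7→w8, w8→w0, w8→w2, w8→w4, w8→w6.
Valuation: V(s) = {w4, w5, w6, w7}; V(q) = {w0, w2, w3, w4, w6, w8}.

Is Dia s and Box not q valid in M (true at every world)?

No

Let φ = Dia s and Box not q. Evaluate φ at each world:
  w0 (successors {w2, w6}): φ is false.
  w1 (successors {w4, w6}): φ is false.
  w2 (successors {w0, w3}): φ is false.
  w3 (successors {w1}): φ is false.
  w4 (successors {w2, w6, w8}): φ is false.
  w5 (successors {w0, w1}): φ is false.
  w6 (successors {w7}): φ is true.
  w7 (successors {w5, w8}): φ is false.
  w8 (successors {w0, w2, w4, w6}): φ is false.
Detail at w0 (counterexample):
  At w0: Dia s is true, Box not q is false, so Dia s and Box not q is false.
    At w0: Dia s requires s at some successor in {w2, w6}.
      s holds at w6, so Dia s is true at w0.
    At w0: Box not q requires not q at every successor {w2, w6}.
      not q fails at w2, so Box not q is false at w0.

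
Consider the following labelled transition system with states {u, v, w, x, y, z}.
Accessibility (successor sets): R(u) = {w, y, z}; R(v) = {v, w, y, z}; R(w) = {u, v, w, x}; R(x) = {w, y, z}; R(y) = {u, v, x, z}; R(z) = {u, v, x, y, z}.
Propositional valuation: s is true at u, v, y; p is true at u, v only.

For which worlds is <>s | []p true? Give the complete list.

Recall that []ψ holds at a world iff ψ holds at every accessible world, and <>ψ holds iff ψ holds at some accessible world.
Let φ = <>s | []p. Evaluate φ at each world:
  u (successors {w, y, z}): φ is true.
  v (successors {v, w, y, z}): φ is true.
  w (successors {u, v, w, x}): φ is true.
  x (successors {w, y, z}): φ is true.
  y (successors {u, v, x, z}): φ is true.
  z (successors {u, v, x, y, z}): φ is true.
For instance, at u:
  At u: <>s is true, []p is false, so <>s | []p is true.
    At u: <>s requires s at some successor in {w, y, z}.
      s holds at y, so <>s is true at u.
    At u: []p requires p at every successor {w, y, z}.
      p fails at w, so []p is false at u.
Satisfying worlds: {u, v, w, x, y, z}

u, v, w, x, y, z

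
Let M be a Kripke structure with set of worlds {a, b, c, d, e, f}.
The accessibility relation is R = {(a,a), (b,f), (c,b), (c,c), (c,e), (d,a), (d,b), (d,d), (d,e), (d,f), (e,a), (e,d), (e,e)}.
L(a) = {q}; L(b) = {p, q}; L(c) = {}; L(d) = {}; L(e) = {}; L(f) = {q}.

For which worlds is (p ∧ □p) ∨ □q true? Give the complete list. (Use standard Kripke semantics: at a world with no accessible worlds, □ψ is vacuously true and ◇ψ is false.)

a, b, f

Let φ = (p ∧ □p) ∨ □q. Evaluate φ at each world:
  a (successors {a}): φ is true.
  b (successors {f}): φ is true.
  c (successors {b, c, e}): φ is false.
  d (successors {a, b, d, e, f}): φ is false.
  e (successors {a, d, e}): φ is false.
  f (successors ∅): φ is true.
For instance, at e:
  At e: p ∧ □p is false, □q is false, so (p ∧ □p) ∨ □q is false.
    At e: p is false, □p is false, so p ∧ □p is false.
      At e: □p requires p at every successor {a, d, e}.
        p fails at a, so □p is false at e.
    At e: □q requires q at every successor {a, d, e}.
      q fails at d, so □q is false at e.
Satisfying worlds: {a, b, f}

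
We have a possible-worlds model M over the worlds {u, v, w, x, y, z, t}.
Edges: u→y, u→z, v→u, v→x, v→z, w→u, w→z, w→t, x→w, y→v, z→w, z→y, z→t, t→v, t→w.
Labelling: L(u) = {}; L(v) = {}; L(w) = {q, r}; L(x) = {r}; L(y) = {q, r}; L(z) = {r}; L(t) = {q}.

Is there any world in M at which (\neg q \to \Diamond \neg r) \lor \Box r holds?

Yes

Let φ = (\neg q \to \Diamond \neg r) \lor \Box r. Evaluate φ at each world:
  u (successors {y, z}): φ is true.
  v (successors {u, x, z}): φ is true.
  w (successors {u, z, t}): φ is true.
  x (successors {w}): φ is true.
  y (successors {v}): φ is true.
  z (successors {w, y, t}): φ is true.
  t (successors {v, w}): φ is true.
Detail at u (witness):
  At u: \neg q \to \Diamond \neg r is false, \Box r is true, so (\neg q \to \Diamond \neg r) \lor \Box r is true.
    At u: \neg q is true, \Diamond \neg r is false, so \neg q \to \Diamond \neg r is false.
      At u: \Diamond \neg r requires \neg r at some successor in {y, z}.
        At y: \neg r is false.
        At z: \neg r is false.
      So \Diamond \neg r is false at u.
    At u: \Box r requires r at every successor {y, z}.
      At y: r is true.
      At z: r is true.
    So \Box r is true at u.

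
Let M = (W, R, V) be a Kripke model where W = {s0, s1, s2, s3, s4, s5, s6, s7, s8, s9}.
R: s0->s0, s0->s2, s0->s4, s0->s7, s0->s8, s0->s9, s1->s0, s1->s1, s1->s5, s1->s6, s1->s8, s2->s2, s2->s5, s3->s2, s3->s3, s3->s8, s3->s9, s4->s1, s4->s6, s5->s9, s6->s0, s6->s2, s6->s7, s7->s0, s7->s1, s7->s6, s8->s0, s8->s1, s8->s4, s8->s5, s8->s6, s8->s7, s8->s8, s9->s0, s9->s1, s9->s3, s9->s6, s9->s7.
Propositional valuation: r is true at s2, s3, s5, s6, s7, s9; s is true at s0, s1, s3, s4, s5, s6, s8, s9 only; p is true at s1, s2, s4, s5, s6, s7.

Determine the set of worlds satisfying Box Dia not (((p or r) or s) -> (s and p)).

s1, s2, s3, s4, s5, s6, s7, s9

Let φ = Box Dia not (((p or r) or s) -> (s and p)). Evaluate φ at each world:
  s0 (successors {s0, s2, s4, s7, s8, s9}): φ is false.
  s1 (successors {s0, s1, s5, s6, s8}): φ is true.
  s2 (successors {s2, s5}): φ is true.
  s3 (successors {s2, s3, s8, s9}): φ is true.
  s4 (successors {s1, s6}): φ is true.
  s5 (successors {s9}): φ is true.
  s6 (successors {s0, s2, s7}): φ is true.
  s7 (successors {s0, s1, s6}): φ is true.
  s8 (successors {s0, s1, s4, s5, s6, s7, s8}): φ is false.
  s9 (successors {s0, s1, s3, s6, s7}): φ is true.
For instance, at s1:
  At s1: Box Dia not (((p or r) or s) -> (s and p)) requires Dia not (((p or r) or s) -> (s and p)) at every successor {s0, s1, s5, s6, s8}.
    At s0: Dia not (((p or r) or s) -> (s and p)) is true.
    At s1: Dia not (((p or r) or s) -> (s and p)) is true.
    At s5: Dia not (((p or r) or s) -> (s and p)) is true.
    At s6: Dia not (((p or r) or s) -> (s and p)) is true.
    At s8: Dia not (((p or r) or s) -> (s and p)) is true.
  So Box Dia not (((p or r) or s) -> (s and p)) is true at s1.
Satisfying worlds: {s1, s2, s3, s4, s5, s6, s7, s9}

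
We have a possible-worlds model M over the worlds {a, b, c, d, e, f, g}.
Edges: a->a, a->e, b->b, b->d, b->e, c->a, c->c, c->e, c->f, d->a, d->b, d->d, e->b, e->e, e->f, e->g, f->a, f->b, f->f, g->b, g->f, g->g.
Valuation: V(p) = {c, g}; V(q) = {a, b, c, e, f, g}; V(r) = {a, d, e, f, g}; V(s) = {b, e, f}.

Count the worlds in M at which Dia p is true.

Let φ = Dia p. Evaluate φ at each world:
  a (successors {a, e}): φ is false.
  b (successors {b, d, e}): φ is false.
  c (successors {a, c, e, f}): φ is true.
  d (successors {a, b, d}): φ is false.
  e (successors {b, e, f, g}): φ is true.
  f (successors {a, b, f}): φ is false.
  g (successors {b, f, g}): φ is true.
For instance, at f:
  At f: Dia p requires p at some successor in {a, b, f}.
    At a: p is false.
    At b: p is false.
    At f: p is false.
  So Dia p is false at f.
Satisfying worlds: {c, e, g}

3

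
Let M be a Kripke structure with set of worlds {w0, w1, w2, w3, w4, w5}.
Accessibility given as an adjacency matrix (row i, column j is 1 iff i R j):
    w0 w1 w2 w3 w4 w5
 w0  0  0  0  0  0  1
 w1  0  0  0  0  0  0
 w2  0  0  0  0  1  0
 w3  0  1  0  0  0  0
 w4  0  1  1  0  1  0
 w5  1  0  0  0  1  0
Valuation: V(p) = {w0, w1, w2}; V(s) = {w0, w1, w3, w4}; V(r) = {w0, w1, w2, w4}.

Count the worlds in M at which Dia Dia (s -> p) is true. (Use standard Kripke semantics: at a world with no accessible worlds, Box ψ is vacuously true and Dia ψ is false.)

Let φ = Dia Dia (s -> p). Evaluate φ at each world:
  w0 (successors {w5}): φ is true.
  w1 (successors ∅): φ is false.
  w2 (successors {w4}): φ is true.
  w3 (successors {w1}): φ is false.
  w4 (successors {w1, w2, w4}): φ is true.
  w5 (successors {w0, w4}): φ is true.
For instance, at w3:
  At w3: Dia Dia (s -> p) requires Dia (s -> p) at some successor in {w1}.
    At w1: Dia (s -> p) is false.
  So Dia Dia (s -> p) is false at w3.
Satisfying worlds: {w0, w2, w4, w5}

4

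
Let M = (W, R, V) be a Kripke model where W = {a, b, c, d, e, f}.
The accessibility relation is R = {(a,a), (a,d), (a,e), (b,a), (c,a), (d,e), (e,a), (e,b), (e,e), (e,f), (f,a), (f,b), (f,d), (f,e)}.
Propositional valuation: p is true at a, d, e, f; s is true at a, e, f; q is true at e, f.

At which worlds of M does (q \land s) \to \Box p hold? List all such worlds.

a, b, c, d

Let φ = (q \land s) \to \Box p. Evaluate φ at each world:
  a (successors {a, d, e}): φ is true.
  b (successors {a}): φ is true.
  c (successors {a}): φ is true.
  d (successors {e}): φ is true.
  e (successors {a, b, e, f}): φ is false.
  f (successors {a, b, d, e}): φ is false.
For instance, at e:
  At e: q \land s is true, \Box p is false, so (q \land s) \to \Box p is false.
    At e: \Box p requires p at every successor {a, b, e, f}.
      p fails at b, so \Box p is false at e.
Satisfying worlds: {a, b, c, d}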